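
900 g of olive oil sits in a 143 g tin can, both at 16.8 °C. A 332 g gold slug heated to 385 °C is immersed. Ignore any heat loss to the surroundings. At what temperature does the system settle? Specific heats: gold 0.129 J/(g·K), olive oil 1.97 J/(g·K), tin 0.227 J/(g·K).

T_f = Σ m_i c_i T_i / Σ m_i c_i:
T_f = (42.83×385 + 1773×16.8 + 32.46×16.8) / (42.83 + 1773 + 32.46)
    = 46821 / 1848.3 ≈ 25.33 °C

T_f ≈ 25.3 °C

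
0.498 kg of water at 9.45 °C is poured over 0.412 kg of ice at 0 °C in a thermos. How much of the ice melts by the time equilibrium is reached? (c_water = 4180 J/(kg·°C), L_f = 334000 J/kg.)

m_melted ≈ 0.0589 kg

Cooling the water to 0 °C releases 0.498×4180×9.45 = 19671 J.
To melt every bit of ice: 0.412×334000 = 137608 J.
Since 19671 < 137608 J, not all the ice melts; equilibrium is at 0 °C.
m_melt = 19671 / L_f = 0.0589 kg.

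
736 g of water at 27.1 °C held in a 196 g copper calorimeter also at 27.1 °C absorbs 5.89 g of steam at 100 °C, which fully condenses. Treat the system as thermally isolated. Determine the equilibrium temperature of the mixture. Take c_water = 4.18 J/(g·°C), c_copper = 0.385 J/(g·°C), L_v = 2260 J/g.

T_f ≈ 31.9 °C

Sum of m c ΔT and latent-heat terms is zero:
steam→water at 100 °C releases m L_v = 5.89×2260 = 13311
  condensate cools 100→T: 5.89×4.18×(T − 100) = 24.62(T − 100)
  original water: 3076.5(T − 27.1)
  cup: 75.46(T − 27.1)
3176.6 T = 13311 + 2462 + 85418 = 101191
T ≈ 31.86 °C — below 100 °C, confirming all the steam condensed.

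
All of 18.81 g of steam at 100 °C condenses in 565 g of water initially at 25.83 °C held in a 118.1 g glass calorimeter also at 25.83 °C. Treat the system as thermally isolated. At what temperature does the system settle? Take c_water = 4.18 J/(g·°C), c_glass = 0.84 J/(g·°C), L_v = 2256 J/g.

T_f ≈ 44.8 °C

Net heat exchanged in the isolated system is zero:
condense steam: −18.81×2256 = −42435
  condensate cools 100→T: 18.81×4.18×(T − 100) = 78.63(T − 100)
  water warms: 565×4.18×(T − 25.83) = 2361.7(T − 25.83)
  cup: 99.2(T − 25.83)
2539.5 T = 42435 + 7862.6 + 63565 = 113863
T ≈ 44.84 °C (< 100 °C, so full condensation is consistent).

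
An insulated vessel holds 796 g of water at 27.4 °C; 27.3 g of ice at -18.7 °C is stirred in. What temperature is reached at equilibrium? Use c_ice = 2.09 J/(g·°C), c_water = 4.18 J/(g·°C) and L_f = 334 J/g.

Setting the total heat transfer to zero:
warm ice to 0 °C: 27.3·2.09·(0 − (-18.7)) = 1067
  fusion: m_ice L_f = 27.3·334 = 9118.2
  warm the meltwater: 114.11 T
  water: 3327.3(T − 27.4)
3441.4 T = 91167 − 10185 = 80982
T ≈ 23.53 °C — above 0 °C, consistent with complete melting.

T_f ≈ 23.5 °C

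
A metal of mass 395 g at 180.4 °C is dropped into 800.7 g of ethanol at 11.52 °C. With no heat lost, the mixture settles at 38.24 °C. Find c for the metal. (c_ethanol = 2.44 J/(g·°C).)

c ≈ 0.93 J/(g·°C)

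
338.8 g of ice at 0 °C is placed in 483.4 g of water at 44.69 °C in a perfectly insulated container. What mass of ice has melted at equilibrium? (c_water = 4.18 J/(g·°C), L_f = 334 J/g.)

Heat available from the water dropping to 0 °C: 483.4·4.18·44.69 = 90301 J.
Melting all 338.8 g of ice would need 338.8·334 = 113159 J.
90301 J < 113159 J, so only part of the ice melts and the system sits at 0 °C.
Mass melted = 90301/334 ≈ 270.4 g.

m_melted ≈ 270 g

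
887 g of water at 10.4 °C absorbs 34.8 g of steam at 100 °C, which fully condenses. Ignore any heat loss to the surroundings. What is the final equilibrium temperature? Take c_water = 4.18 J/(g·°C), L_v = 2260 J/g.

T_f ≈ 34.2 °C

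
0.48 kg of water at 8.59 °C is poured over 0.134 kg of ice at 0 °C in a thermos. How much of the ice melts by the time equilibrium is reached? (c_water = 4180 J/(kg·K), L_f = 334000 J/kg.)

m_melted ≈ 0.0516 kg

Water can give up m c ΔT = 0.48×4180×8.59 = 17235 J before reaching 0 °C.
To melt every bit of ice: 0.134×334000 = 44756 J.
Since 17235 < 44756 J, not all the ice melts; equilibrium is at 0 °C.
m_melt = 17235 / L_f = 0.0516 kg.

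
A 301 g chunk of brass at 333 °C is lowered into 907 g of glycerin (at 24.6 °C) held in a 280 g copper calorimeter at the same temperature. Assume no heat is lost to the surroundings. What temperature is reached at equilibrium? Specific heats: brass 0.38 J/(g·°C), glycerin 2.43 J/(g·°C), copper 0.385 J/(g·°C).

Let T be the final temperature. ΣQ_i = 0:
301·0.38·(T − 333) + 907·2.43·(T − 24.6) + 280·0.385·(T − 24.6) = 0
114.38(T − 333) + 2204(T − 24.6) + 107.8(T − 24.6) = 0
2426.2 T = 94959
T = 94959 / 2426.2 = 39.1 °C

T_f ≈ 39.1 °C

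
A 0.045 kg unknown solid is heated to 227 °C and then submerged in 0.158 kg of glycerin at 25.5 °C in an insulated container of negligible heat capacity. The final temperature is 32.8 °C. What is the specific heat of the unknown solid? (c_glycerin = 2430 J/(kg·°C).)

c ≈ 321 J/(kg·°C)

Heat lost by the unknown solid = heat gained by the glycerin:
0.045·c·(227 − 32.8) = 0.158·2430·(32.8 − 25.5)
8.739 c = 2802.8  ⇒  c ≈ 320.7 J/(kg·°C)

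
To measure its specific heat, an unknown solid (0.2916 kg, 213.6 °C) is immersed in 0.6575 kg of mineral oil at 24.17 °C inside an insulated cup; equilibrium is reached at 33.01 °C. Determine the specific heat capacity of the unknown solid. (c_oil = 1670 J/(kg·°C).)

Conservation of energy gives ΣQ = 0:
0.2916×c×(33.01 − 213.6) + 0.6575×1670×(33.01 − 24.17) = 0
-52.66 c = -9706.5
c = -9706.5/-52.66 ≈ 184.3 J/(kg·°C)

c ≈ 184 J/(kg·°C)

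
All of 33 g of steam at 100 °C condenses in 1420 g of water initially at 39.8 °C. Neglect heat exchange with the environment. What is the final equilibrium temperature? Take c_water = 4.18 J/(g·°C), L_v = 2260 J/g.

Setting the total heat transfer to zero:
latent heat released on condensation: 33×2260 = 74580
  condensate cools 100→T: 33×4.18×(T − 100) = 137.94(T − 100)
  original water: 5935.6(T − 39.8)
6073.5 T = 74580 + 13794 + 236237 = 324611
T ≈ 53.45 °C, under the boiling point, so the assumption holds.

T_f ≈ 53.4 °C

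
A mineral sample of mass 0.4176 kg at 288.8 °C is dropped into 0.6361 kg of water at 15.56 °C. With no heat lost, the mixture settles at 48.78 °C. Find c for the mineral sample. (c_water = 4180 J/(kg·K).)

c ≈ 881 J/(kg·K)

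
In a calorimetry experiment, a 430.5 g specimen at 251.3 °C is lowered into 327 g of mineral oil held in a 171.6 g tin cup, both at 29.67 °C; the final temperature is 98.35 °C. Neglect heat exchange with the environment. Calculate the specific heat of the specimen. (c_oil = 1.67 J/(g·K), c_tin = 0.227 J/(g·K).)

c ≈ 0.61 J/(g·K)

Conservation of energy gives ΣQ = 0:
430.5·c·(98.35 − 251.3) + 327·1.67·(98.35 − 29.67) + 171.6·0.227·(98.35 − 29.67) = 0
-65845 c = -40181
c = -40181/-65845 ≈ 0.6102 J/(g·K)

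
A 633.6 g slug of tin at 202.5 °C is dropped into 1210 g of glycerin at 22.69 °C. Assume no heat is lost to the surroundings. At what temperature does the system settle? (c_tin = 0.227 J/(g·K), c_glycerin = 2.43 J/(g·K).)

Heat lost by the tin equals heat gained by the glycerin:
633.6×0.227×(202.5 − T) = 1210×2.43×(T − 22.69)
143.83(202.5 − T) = 2940.3(T − 22.69)
3084.1 T = 95840  ⇒  T ≈ 31.08 °C

T_f ≈ 31.1 °C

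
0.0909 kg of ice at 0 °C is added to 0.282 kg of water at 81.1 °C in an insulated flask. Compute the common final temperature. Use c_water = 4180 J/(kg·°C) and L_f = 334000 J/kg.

Energy conservation, ΣQ = 0:
latent heat to melt: 0.0909×334000 = 30361; meltwater 0→T: 0.0909×4180×T = 379.96 T; water: 1178.8(T − 81.1)
1558.7 T = 95597 − 30361 = 65237
T ≈ 41.85 °C (positive, so assuming full melt was valid).

T_f ≈ 41.9 °C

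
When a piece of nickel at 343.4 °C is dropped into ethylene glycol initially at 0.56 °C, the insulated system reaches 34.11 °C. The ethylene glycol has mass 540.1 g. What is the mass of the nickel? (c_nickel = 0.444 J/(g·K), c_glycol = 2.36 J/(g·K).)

Setting the total heat transfer to zero:
m×0.444×(34.11 − 343.4) + 540.1×2.36×(34.11 − 0.56) = 0
-137.32 m = -42764
m = -42764/-137.32 ≈ 311.4 g

m ≈ 311 g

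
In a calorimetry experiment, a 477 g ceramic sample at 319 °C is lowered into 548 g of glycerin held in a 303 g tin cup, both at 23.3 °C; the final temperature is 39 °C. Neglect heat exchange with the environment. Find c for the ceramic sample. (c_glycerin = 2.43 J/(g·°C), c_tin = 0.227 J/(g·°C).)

c ≈ 0.165 J/(g·°C)

Let T be the final temperature. ΣQ_i = 0:
477×c×(39 − 319) + 548×2.43×(39 − 23.3) + 303×0.227×(39 − 23.3) = 0
-133560 c = -21987
c = -21987/-133560 ≈ 0.1646 J/(g·°C)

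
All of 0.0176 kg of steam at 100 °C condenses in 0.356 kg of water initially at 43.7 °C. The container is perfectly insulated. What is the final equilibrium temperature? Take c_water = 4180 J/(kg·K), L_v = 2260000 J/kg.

Setting the total heat transfer to zero:
condense steam: −0.0176×2260000 = −39776; condensate cools 100→T: 0.0176×4180×(T − 100) = 73.57(T − 100); original water: 1488.1(T − 43.7)
1561.6 T = 39776 + 7356.8 + 65029 = 112162
T ≈ 71.82 °C (< 100 °C, so full condensation is consistent).

T_f ≈ 71.8 °C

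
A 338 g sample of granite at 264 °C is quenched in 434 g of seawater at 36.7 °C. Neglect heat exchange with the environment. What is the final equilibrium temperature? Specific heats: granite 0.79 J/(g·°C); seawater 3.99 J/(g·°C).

T_f ≈ 67.1 °C

Energy conservation, ΣQ = 0:
338·0.79·(T − 264) + 434·3.99·(T − 36.7) = 0
1998.7 T = 134045
T ≈ 67.07 °C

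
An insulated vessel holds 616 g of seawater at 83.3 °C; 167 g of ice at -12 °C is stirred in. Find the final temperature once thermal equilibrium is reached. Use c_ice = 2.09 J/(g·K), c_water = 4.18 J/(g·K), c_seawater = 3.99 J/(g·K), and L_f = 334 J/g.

Heat gained plus heat lost sum to zero:
ice -12→0 °C: 167×2.09×12 = 4188.4; melt ice: 167×334 = 55778; warm the meltwater: 698.06 T; seawater: 2457.8(T − 83.3)
3155.9 T = 204738 − 59966 = 144772
T ≈ 45.87 °C. Since T > 0 °C, the all-ice-melts assumption holds.

T_f ≈ 45.9 °C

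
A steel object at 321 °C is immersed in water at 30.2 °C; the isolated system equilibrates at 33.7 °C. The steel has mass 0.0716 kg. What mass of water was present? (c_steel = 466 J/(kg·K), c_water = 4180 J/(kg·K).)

m ≈ 0.655 kg

Conservation of energy gives ΣQ = 0:
0.0716·466·(33.7 − 321) + m·4180·(33.7 − 30.2) = 0
14630 m = 9585.9
m = 9585.9/14630 ≈ 0.6552 kg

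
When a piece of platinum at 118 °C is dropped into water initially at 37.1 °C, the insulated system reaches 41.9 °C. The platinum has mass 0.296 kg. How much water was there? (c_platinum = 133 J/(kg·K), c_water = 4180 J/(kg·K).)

m ≈ 0.149 kg

Taking heat into each body as positive, Σ m c ΔT = 0:
0.296·133·(41.9 − 118) + m·4180·(41.9 − 37.1) = 0
20064 m = 2995.9
m = 2995.9/20064 ≈ 0.1493 kg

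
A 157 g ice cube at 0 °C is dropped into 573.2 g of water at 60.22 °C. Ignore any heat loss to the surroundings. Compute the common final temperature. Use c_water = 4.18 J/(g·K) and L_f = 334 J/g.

Energy conservation, ΣQ = 0:
fusion: m_ice L_f = 157×334 = 52438
  warm the meltwater: 656.26 T
  water: 2396(T − 60.22)
3052.2 T = 144286 − 52438 = 91848
T ≈ 30.09 °C. Since T > 0 °C, the all-ice-melts assumption holds.

T_f ≈ 30.1 °C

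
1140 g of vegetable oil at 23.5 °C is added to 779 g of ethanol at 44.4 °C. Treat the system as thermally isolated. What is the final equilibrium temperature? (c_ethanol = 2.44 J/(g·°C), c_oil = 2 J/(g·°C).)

T_f ≈ 33.0 °C

Let T be the final temperature. ΣQ_i = 0:
779·2.44·(T − 44.4) + 1140·2·(T − 23.5) = 0
1900.8(T − 44.4) + 2280(T − 23.5) = 0
4180.8 T = 137974
T = 137974/4180.8 ≈ 33.00 °C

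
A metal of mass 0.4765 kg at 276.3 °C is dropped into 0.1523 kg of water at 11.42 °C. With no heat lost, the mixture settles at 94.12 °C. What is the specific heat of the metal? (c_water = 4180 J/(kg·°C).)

Setting the total heat transfer to zero:
0.4765·c·(94.12 − 276.3) + 0.1523·4180·(94.12 − 11.42) = 0
-86.81 c = -52648
c = -52648/-86.81 ≈ 606.5 J/(kg·°C)

c ≈ 606 J/(kg·°C)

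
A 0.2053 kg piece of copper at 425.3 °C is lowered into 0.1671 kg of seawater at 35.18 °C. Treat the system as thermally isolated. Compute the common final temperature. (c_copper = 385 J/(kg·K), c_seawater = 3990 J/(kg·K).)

Net heat exchanged in the isolated system is zero:
0.2053×385×(T − 425.3) + 0.1671×3990×(T − 35.18) = 0
79.04(T − 425.3) + 666.73(T − 35.18) = 0
(79.04 + 666.73) T = 79.04×425.3 + 666.73×35.18
T = 57071/745.77 ≈ 76.53 °C

T_f ≈ 76.5 °C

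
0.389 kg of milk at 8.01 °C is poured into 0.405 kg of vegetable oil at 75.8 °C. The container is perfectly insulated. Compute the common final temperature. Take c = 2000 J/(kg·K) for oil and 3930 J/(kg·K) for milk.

T_f = Σ m_i c_i T_i / Σ m_i c_i:
T_f = (810·75.8 + 1528.8·8.01) / (810 + 1528.8)
    = 73643 / 2338.8 ≈ 31.49 °C

T_f ≈ 31.5 °C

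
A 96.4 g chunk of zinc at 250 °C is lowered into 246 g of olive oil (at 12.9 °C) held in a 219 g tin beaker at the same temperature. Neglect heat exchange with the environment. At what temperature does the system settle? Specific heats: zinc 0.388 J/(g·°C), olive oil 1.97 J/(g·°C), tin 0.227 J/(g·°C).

T_f ≈ 28.4 °C

Conservation of energy gives ΣQ = 0:
96.4*0.388*(T − 250) + 246*1.97*(T − 12.9) + 219*0.227*(T − 12.9) = 0
37.4(T − 250) + 484.62(T − 12.9) + 49.71(T − 12.9) = 0
571.74 T = 16244
T ≈ 28.41 °C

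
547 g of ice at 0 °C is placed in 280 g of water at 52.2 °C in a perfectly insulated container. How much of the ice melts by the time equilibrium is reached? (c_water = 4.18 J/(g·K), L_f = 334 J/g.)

Heat available from the water dropping to 0 °C: 280×4.18×52.2 = 61095 J.
Fully melting the ice requires m_ice L_f = 547×334 = 182698 J.
61095 J < 182698 J, so only part of the ice melts and the system sits at 0 °C.
m_melt = 61095 / L_f = 182.9 g.

m_melted ≈ 183 g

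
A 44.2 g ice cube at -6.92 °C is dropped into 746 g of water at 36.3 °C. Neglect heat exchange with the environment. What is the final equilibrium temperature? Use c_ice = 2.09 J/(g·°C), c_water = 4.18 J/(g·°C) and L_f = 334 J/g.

T_f ≈ 29.6 °C

Energy balance with sensible and latent terms:
warm ice to 0 °C: 44.2·2.09·(0 − (-6.92)) = 639.26; fusion: m_ice L_f = 44.2·334 = 14763; meltwater 0→T: 44.2·4.18·T = 184.76 T; water: 3118.3(T − 36.3)
3303 T = 113194 − 15402 = 97792
T ≈ 29.61 °C — above 0 °C, consistent with complete melting.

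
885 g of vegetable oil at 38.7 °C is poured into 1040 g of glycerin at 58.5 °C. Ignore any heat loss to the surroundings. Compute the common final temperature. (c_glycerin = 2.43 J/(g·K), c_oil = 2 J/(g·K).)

T_f ≈ 50.3 °C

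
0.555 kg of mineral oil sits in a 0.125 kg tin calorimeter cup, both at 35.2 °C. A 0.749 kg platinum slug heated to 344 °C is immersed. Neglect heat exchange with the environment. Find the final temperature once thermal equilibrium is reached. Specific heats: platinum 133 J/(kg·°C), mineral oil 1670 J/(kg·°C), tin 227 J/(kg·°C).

T_f ≈ 64.4 °C

Heat gained plus heat lost sum to zero:
0.749×133×(T − 344) + 0.555×1670×(T − 35.2) + 0.125×227×(T − 35.2) = 0
99.62(T − 344) + 926.85(T − 35.2) + 28.38(T − 35.2) = 0
1054.8 T = 67892
T = 67892/1054.8 ≈ 64.36 °C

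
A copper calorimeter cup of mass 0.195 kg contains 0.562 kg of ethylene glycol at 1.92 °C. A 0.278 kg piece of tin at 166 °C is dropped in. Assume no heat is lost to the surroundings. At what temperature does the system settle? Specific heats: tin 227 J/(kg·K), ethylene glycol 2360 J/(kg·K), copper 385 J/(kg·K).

Taking heat into each body as positive, Σ m c ΔT = 0:
0.278·227·(T − 166) + 0.562·2360·(T − 1.92) + 0.195·385·(T − 1.92) = 0
63.11(T − 166) + 1326.3(T − 1.92) + 75.08(T − 1.92) = 0
(63.11 + 1326.3 + 75.08) T = 63.11·166 + 1326.3·1.92 + 75.08·1.92
T = 13166/1464.5 ≈ 8.99 °C

T_f ≈ 9.0 °C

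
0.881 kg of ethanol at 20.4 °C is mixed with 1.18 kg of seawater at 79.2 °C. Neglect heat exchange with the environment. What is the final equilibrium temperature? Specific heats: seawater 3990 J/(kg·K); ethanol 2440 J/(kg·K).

T_f ≈ 60.8 °C

With ΣQ=0 the equilibrium temperature is the m·c-weighted mean:
T_f = (4708.2*79.2 + 2149.6*20.4) / (4708.2 + 2149.6)
    = 416742 / 6857.8 ≈ 60.77 °C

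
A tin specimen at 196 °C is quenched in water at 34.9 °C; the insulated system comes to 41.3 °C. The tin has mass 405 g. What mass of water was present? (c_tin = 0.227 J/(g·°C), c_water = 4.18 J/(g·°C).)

Heat lost by the tin = heat gained by the water:
405·0.227·(196 − 41.3) = m·4.18·(41.3 − 34.9)
26.75 m = 14222  ⇒  m ≈ 531.6 g

m ≈ 532 g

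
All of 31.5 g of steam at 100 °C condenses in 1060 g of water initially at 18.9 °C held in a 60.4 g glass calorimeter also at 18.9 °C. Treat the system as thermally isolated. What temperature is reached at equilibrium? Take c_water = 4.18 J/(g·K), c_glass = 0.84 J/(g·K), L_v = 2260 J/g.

T_f ≈ 36.6 °C

Heat gained plus heat lost sum to zero:
latent heat released on condensation: 31.5·2260 = 71190
  condensed water 100 °C→T: 131.67(T − 100)
  water warms: 1060·4.18·(T − 18.9) = 4430.8(T − 18.9)
  cup: 50.74(T − 18.9)
4613.2 T = 71190 + 13167 + 84701 = 169058
T ≈ 36.65 °C — below 100 °C, confirming all the steam condensed.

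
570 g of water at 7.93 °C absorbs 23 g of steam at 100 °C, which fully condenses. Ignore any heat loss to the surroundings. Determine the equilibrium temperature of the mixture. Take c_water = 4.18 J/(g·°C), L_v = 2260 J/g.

Sum of m c ΔT and latent-heat terms is zero:
latent heat released on condensation: 23·2260 = 51980; condensate cools 100→T: 23·4.18·(T − 100) = 96.14(T − 100); original water: 2382.6(T − 7.93)
2478.7 T = 51980 + 9614 + 18894 = 80488
T ≈ 32.47 °C, under the boiling point, so the assumption holds.

T_f ≈ 32.5 °C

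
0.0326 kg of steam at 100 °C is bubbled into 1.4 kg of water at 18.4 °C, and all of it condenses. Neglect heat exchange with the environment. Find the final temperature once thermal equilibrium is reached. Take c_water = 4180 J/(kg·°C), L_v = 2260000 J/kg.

Conservation of energy gives ΣQ = 0:
latent heat released on condensation: 0.0326×2260000 = 73676
  condensate cools 100→T: 0.0326×4180×(T − 100) = 136.27(T − 100)
  water warms: 1.4×4180×(T − 18.4) = 5852(T − 18.4)
5988.3 T = 73676 + 13627 + 107677 = 194980
T ≈ 32.56 °C — below 100 °C, confirming all the steam condensed.

T_f ≈ 32.6 °C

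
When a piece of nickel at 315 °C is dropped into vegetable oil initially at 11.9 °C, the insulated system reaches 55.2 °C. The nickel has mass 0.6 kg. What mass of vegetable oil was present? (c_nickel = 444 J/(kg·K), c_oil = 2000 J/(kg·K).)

m ≈ 0.799 kg

Heat gained plus heat lost sum to zero:
0.6×444×(55.2 − 315) + m×2000×(55.2 − 11.9) = 0
86600 m = 69211
m = 69211/86600 ≈ 0.7992 kg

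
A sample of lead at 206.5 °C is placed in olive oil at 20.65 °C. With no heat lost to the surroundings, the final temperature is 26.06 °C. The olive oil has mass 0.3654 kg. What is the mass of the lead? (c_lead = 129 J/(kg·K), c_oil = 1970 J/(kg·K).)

m ≈ 0.167 kg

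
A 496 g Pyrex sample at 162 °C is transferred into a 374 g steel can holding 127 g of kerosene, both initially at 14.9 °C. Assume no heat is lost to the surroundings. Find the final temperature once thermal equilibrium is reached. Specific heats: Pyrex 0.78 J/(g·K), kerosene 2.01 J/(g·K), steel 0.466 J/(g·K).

T_f ≈ 84.6 °C

Let T be the final temperature. ΣQ_i = 0:
496×0.78×(T − 162) + 127×2.01×(T − 14.9) + 374×0.466×(T − 14.9) = 0
386.88(T − 162) + 255.27(T − 14.9) + 174.28(T − 14.9) = 0
816.43 T = 69075
T = 69075/816.43 ≈ 84.61 °C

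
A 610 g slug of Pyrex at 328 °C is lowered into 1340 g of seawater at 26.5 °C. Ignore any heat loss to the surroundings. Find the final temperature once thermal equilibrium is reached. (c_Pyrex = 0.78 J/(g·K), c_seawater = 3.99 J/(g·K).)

T_f ≈ 51.1 °C

Let T be the final temperature. ΣQ_i = 0:
610·0.78·(T − 328) + 1340·3.99·(T − 26.5) = 0
475.8(T − 328) + 5346.6(T − 26.5) = 0
(475.8 + 5346.6) T = 475.8·328 + 5346.6·26.5
T ≈ 51.14 °C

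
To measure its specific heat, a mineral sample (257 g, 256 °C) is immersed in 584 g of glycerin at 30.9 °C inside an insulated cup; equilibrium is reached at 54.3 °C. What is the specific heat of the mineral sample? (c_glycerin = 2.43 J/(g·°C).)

Conservation of energy gives ΣQ = 0:
257×c×(54.3 − 256) + 584×2.43×(54.3 − 30.9) = 0
-51837 c = -33207
c = -33207/-51837 ≈ 0.6406 J/(g·°C)

c ≈ 0.641 J/(g·°C)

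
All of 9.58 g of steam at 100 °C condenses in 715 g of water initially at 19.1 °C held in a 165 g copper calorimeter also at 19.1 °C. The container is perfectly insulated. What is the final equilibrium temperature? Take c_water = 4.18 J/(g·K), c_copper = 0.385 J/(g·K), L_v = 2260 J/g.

T_f ≈ 27.1 °C

Conservation of energy gives ΣQ = 0:
latent heat released on condensation: 9.58×2260 = 21651; condensed water 100 °C→T: 40.04(T − 100); original water: 2988.7(T − 19.1); copper cup: 165×0.385×(T − 19.1) = 63.52(T − 19.1)
3092.3 T = 21651 + 4004.4 + 58297 = 83953
T ≈ 27.15 °C, under the boiling point, so the assumption holds.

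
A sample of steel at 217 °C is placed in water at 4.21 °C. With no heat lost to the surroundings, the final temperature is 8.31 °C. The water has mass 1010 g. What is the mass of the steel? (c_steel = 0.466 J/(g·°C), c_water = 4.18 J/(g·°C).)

m ≈ 178 g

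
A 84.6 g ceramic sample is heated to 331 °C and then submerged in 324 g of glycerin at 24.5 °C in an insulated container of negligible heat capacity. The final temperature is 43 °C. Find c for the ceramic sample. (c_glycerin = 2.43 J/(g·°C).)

Energy conservation, ΣQ = 0:
84.6×c×(43 − 331) + 324×2.43×(43 − 24.5) = 0
-24365 c = -14565
c = -14565/-24365 ≈ 0.5978 J/(g·°C)

c ≈ 0.598 J/(g·°C)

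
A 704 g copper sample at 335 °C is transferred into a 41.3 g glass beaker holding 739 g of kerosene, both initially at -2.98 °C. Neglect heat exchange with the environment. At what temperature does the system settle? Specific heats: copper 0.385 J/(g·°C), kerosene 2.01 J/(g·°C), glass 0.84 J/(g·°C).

Setting the total heat transfer to zero:
704·0.385·(T − 335) + 739·2.01·(T − (-2.98)) + 41.3·0.84·(T − (-2.98)) = 0
1791.1 T = 86269
T = 86269 / 1791.1 = 48.2 °C

T_f ≈ 48.2 °C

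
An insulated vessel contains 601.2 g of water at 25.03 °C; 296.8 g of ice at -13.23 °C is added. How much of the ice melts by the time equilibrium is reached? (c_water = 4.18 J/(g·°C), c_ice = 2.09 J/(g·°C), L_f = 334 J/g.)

m_melted ≈ 164 g

Water can give up m c ΔT = 601.2·4.18·25.03 = 62901 J before reaching 0 °C.
Warming the ice to 0 °C takes 296.8·2.09·13.23 = 8206.7 J, leaving 54694 J for melting.
Melting all 296.8 g of ice would need 296.8·334 = 99131 J.
That's not enough to melt it all — equilibrium is at 0 °C with ice remaining.
m_melt = 54694 / L_f = 163.8 g.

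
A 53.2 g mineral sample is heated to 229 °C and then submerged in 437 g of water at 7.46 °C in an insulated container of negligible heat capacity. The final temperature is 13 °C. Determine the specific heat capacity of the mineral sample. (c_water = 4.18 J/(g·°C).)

c ≈ 0.881 J/(g·°C)

Heat lost by the mineral sample = heat gained by the water:
53.2·c·(229 − 13) = 437·4.18·(13 − 7.46)
11491 c = 10120  ⇒  c ≈ 0.8806 J/(g·°C)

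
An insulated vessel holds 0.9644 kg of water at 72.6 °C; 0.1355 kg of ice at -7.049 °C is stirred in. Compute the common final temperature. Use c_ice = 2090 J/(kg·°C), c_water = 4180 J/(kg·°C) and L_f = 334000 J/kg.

Energy balance with sensible and latent terms:
ice -7.049→0 °C: 0.1355×2090×7.049 = 1996.2
  melt ice: 0.1355×334000 = 45257
  warm the meltwater: 566.39 T
  water cools: 0.9644×4180×(T − 72.6) = 4031.2(T − 72.6)
4597.6 T = 292665 − 47253 = 245411
T ≈ 53.38 °C (positive, so assuming full melt was valid).

T_f ≈ 53.4 °C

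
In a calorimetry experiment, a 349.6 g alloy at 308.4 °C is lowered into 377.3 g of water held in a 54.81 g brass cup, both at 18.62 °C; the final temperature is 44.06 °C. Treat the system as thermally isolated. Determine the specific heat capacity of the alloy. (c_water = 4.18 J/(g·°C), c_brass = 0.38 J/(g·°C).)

c ≈ 0.44 J/(g·°C)

Energy conservation, ΣQ = 0:
349.6·c·(44.06 − 308.4) + 377.3·4.18·(44.06 − 18.62) + 54.81·0.38·(44.06 − 18.62) = 0
-92413 c = -40652
c = -40652/-92413 ≈ 0.4399 J/(g·°C)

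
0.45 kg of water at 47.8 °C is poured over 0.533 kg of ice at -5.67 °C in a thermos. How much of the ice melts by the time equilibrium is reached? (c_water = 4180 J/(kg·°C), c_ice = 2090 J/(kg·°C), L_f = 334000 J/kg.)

m_melted ≈ 0.25 kg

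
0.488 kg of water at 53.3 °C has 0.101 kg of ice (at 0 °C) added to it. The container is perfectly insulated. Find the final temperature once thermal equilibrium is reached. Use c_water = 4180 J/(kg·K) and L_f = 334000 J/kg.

T_f ≈ 30.5 °C

Taking heat into each body as positive, Σ m c ΔT = 0:
melt ice: 0.101×334000 = 33734; meltwater 0→T: 0.101×4180×T = 422.18 T; water: 2039.8(T − 53.3)
2462 T = 108723 − 33734 = 74989
T ≈ 30.46 °C — above 0 °C, consistent with complete melting.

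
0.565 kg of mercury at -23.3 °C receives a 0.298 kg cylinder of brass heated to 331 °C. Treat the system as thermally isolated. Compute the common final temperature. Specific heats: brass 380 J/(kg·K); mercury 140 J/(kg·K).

T_f ≈ 185.3 °C

|Q_brass| = |Q_mercury|:
0.298*380*(331 − T) = 0.565*140*(T − (-23.3))
113.24(331 − T) = 79.1(T − (-23.3))
192.34 T = 35639  ⇒  T ≈ 185.29 °C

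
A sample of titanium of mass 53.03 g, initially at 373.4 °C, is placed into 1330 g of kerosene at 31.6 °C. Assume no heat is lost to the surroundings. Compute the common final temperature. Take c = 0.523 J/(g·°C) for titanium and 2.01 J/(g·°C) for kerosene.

T_f ≈ 35.1 °C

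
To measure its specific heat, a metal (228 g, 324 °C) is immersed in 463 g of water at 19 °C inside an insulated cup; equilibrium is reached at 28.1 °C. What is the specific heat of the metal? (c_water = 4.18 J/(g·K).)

c ≈ 0.261 J/(g·K)

Heat lost by the metal = heat gained by the water:
228×c×(324 − 28.1) = 463×4.18×(28.1 − 19)
67465 c = 17612  ⇒  c ≈ 0.261 J/(g·K)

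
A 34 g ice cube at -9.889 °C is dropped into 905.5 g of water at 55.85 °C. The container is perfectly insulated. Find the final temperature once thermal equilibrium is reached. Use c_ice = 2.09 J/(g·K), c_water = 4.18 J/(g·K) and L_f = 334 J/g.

T_f ≈ 50.8 °C

Setting the total heat transfer to zero:
ice -9.889→0 °C: 34×2.09×9.889 = 702.71; melt ice: 34×334 = 11356; warm the meltwater: 142.12 T; water: 3785(T − 55.85)
3927.1 T = 211392 − 12059 = 199333
T ≈ 50.76 °C. Since T > 0 °C, the all-ice-melts assumption holds.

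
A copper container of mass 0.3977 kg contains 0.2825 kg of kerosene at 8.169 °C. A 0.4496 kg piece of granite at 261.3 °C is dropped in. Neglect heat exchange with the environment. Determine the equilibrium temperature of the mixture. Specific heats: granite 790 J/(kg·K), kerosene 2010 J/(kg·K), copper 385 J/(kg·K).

T_f is the heat-capacity-weighted average of the initial temperatures:
T_f = (355.18·261.3 + 567.82·8.169 + 153.11·8.169) / (355.18 + 567.82 + 153.11)
    = 98699 / 1076.1 ≈ 91.72 °C

T_f ≈ 91.7 °C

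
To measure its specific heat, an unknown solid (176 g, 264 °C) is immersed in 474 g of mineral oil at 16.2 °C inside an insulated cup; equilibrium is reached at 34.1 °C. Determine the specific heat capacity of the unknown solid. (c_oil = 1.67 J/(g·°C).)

c ≈ 0.35 J/(g·°C)

Conservation of energy gives ΣQ = 0:
176×c×(34.1 − 264) + 474×1.67×(34.1 − 16.2) = 0
-40462 c = -14169
c = -14169/-40462 ≈ 0.3502 J/(g·°C)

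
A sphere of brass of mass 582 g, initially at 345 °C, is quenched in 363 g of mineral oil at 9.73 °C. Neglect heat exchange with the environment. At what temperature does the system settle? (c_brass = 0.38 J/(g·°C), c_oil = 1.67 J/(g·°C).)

Conservation of energy gives ΣQ = 0:
582*0.38*(T − 345) + 363*1.67*(T − 9.73) = 0
(221.16 + 606.21) T = 221.16*345 + 606.21*9.73
T ≈ 99.35 °C

T_f ≈ 99.3 °C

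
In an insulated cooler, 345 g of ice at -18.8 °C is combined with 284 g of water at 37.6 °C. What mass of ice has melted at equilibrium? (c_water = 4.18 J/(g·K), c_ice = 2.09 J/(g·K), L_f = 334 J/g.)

m_melted ≈ 93.1 g

Water can give up m c ΔT = 284×4.18×37.6 = 44636 J before reaching 0 °C.
Warming the ice to 0 °C takes 345×2.09×18.8 = 13556 J, leaving 31080 J for melting.
Melting all 345 g of ice would need 345×334 = 115230 J.
31080 J < 115230 J, so only part of the ice melts and the system sits at 0 °C.
Mass melted = 31080/334 ≈ 93.05 g.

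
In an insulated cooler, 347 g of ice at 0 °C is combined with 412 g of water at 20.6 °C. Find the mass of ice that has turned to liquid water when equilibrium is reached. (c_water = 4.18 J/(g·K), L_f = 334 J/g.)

m_melted ≈ 106 g

Cooling the water to 0 °C releases 412×4.18×20.6 = 35476 J.
Melting all 347 g of ice would need 347×334 = 115898 J.
35476 J < 115898 J, so only part of the ice melts and the system sits at 0 °C.
Mass melted = 35476/334 ≈ 106.2 g.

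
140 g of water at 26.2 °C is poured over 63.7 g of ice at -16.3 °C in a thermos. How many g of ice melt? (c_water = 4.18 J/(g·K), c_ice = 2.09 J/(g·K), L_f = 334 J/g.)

m_melted ≈ 39.4 g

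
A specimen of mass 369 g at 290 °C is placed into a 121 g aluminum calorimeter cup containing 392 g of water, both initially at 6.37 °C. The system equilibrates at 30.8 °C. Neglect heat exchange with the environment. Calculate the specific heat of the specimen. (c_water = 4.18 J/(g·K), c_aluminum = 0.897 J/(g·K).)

Setting the total heat transfer to zero:
369×c×(30.8 − 290) + 392×4.18×(30.8 − 6.37) + 121×0.897×(30.8 − 6.37) = 0
-95645 c = -42682
c = -42682/-95645 ≈ 0.4463 J/(g·K)

c ≈ 0.446 J/(g·K)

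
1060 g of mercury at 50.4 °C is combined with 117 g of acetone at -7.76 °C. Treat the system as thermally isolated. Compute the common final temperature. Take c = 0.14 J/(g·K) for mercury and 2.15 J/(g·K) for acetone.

T_f ≈ 13.8 °C

Energy conservation, ΣQ = 0:
1060·0.14·(T − 50.4) + 117·2.15·(T − (-7.76)) = 0
148.4(T − 50.4) + 251.55(T − (-7.76)) = 0
399.95 T = 5527.3
T = 5527.3/399.95 ≈ 13.82 °C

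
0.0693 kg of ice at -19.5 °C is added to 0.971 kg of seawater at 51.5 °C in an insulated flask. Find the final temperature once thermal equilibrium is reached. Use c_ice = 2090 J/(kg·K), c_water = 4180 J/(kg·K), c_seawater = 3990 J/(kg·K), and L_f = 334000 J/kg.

Conservation of energy gives ΣQ = 0:
ice -19.5→0 °C: 0.0693×2090×19.5 = 2824.3
  latent heat to melt: 0.0693×334000 = 23146
  meltwater 0→T: 0.0693×4180×T = 289.67 T
  seawater cools: 0.971×3990×(T − 51.5) = 3874.3(T − 51.5)
4164 T = 199526 − 25971 = 173555
T ≈ 41.68 °C — above 0 °C, consistent with complete melting.

T_f ≈ 41.7 °C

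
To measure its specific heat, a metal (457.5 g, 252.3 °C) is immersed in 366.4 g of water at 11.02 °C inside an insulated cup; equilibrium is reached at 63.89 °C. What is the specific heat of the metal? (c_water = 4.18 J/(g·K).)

Taking heat into each body as positive, Σ m c ΔT = 0:
457.5·c·(63.89 − 252.3) + 366.4·4.18·(63.89 − 11.02) = 0
-86198 c = -80973
c = -80973/-86198 ≈ 0.9394 J/(g·K)

c ≈ 0.939 J/(g·K)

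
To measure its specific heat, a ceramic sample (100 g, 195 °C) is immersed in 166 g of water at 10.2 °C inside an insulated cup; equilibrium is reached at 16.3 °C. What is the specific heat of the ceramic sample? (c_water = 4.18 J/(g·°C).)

c ≈ 0.237 J/(g·°C)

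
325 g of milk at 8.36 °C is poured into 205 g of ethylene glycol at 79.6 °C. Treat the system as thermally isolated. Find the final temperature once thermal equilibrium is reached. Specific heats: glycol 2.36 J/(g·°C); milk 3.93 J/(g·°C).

T_f ≈ 27.9 °C

T_f = Σ m_i c_i T_i / Σ m_i c_i:
T_f = (483.8*79.6 + 1277.2*8.36) / (483.8 + 1277.2)
    = 49188 / 1761 ≈ 27.93 °C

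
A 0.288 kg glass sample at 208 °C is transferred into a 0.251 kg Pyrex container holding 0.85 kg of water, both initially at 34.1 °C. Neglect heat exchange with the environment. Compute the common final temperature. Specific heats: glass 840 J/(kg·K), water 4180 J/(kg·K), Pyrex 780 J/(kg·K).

T_f ≈ 44.6 °C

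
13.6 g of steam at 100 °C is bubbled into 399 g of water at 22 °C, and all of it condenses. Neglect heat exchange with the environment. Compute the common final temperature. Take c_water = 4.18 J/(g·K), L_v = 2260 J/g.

Setting the total heat transfer to zero:
latent heat released on condensation: 13.6×2260 = 30736; condensed water 100 °C→T: 56.85(T − 100); water warms: 399×4.18×(T − 22) = 1667.8(T − 22)
1724.7 T = 30736 + 5684.8 + 36692 = 73113
T ≈ 42.39 °C — below 100 °C, confirming all the steam condensed.

T_f ≈ 42.4 °C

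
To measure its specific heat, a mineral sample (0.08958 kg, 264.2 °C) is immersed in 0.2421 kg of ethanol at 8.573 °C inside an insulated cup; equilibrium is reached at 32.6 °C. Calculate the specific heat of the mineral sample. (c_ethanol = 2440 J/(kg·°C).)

c ≈ 684 J/(kg·°C)

Heat gained plus heat lost sum to zero:
0.08958×c×(32.6 − 264.2) + 0.2421×2440×(32.6 − 8.573) = 0
-20.75 c = -14193
c = -14193/-20.75 ≈ 684.1 J/(kg·°C)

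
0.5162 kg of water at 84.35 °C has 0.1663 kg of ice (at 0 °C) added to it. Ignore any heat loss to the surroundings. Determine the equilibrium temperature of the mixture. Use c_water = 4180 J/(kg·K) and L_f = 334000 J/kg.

T_f ≈ 44.3 °C

Energy conservation, ΣQ = 0:
fusion: m_ice L_f = 0.1663×334000 = 55544; meltwater 0→T: 0.1663×4180×T = 695.13 T; water: 2157.7(T − 84.35)
2852.8 T = 182003 − 55544 = 126459
T ≈ 44.33 °C — above 0 °C, consistent with complete melting.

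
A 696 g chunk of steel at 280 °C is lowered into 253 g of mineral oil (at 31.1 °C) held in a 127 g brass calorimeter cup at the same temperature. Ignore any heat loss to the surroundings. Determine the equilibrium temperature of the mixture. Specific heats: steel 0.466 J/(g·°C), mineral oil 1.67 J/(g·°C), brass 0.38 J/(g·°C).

T_f ≈ 132.6 °C

Heat gained plus heat lost sum to zero:
696×0.466×(T − 280) + 253×1.67×(T − 31.1) + 127×0.38×(T − 31.1) = 0
324.34(T − 280) + 422.51(T − 31.1) + 48.26(T − 31.1) = 0
795.11 T = 105455
T = 105455/795.11 ≈ 132.63 °C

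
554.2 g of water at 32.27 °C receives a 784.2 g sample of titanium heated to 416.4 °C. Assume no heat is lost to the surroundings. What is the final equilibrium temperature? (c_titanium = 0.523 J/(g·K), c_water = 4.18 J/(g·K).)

Set heat shed by the hot body equal to heat absorbed by the cold body:
784.2·0.523·(416.4 − T) = 554.2·4.18·(T − 32.27)
410.14(416.4 − T) = 2316.6(T − 32.27)
2726.7 T = 245536  ⇒  T ≈ 90.05 °C

T_f ≈ 90.0 °C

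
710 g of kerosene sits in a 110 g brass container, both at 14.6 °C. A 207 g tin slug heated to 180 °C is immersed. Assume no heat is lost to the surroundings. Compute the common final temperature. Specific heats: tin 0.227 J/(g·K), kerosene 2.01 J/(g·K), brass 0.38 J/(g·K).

T_f ≈ 19.7 °C

Setting the total heat transfer to zero:
207×0.227×(T − 180) + 710×2.01×(T − 14.6) + 110×0.38×(T − 14.6) = 0
46.99(T − 180) + 1427.1(T − 14.6) + 41.8(T − 14.6) = 0
1515.9 T = 29904
T = 29904 / 1515.9 = 19.7 °C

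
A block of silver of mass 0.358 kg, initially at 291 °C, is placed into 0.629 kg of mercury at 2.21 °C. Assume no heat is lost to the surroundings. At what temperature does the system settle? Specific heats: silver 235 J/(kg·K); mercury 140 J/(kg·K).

Taking heat into each body as positive, Σ m c ΔT = 0:
0.358·235·(T − 291) + 0.629·140·(T − 2.21) = 0
84.13(T − 291) + 88.06(T − 2.21) = 0
(84.13 + 88.06) T = 84.13·291 + 88.06·2.21
T = 24676 / 172.19 = 143 °C

T_f ≈ 143.3 °C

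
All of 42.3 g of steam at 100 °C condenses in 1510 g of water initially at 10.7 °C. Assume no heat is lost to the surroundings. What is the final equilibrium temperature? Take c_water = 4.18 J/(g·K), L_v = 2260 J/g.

T_f ≈ 27.9 °C

Energy balance with sensible and latent terms:
steam→water at 100 °C releases m L_v = 42.3·2260 = 95598
  condensate cools 100→T: 42.3·4.18·(T − 100) = 176.81(T − 100)
  original water: 6311.8(T − 10.7)
6488.6 T = 95598 + 17681 + 67536 = 180816
T ≈ 27.87 °C — below 100 °C, confirming all the steam condensed.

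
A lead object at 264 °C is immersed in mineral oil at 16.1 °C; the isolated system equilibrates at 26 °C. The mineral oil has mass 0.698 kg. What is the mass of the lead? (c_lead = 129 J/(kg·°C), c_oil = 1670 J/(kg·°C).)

m ≈ 0.376 kg

Heat lost by the lead = heat gained by the oil:
m×129×(264 − 26) = 0.698×1670×(26 − 16.1)
30702 m = 11540  ⇒  m ≈ 0.3759 kg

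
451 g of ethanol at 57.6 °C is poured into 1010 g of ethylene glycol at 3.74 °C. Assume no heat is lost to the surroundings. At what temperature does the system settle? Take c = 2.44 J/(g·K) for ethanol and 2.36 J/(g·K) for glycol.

Set heat shed by the hot body equal to heat absorbed by the cold body:
451×2.44×(57.6 − T) = 1010×2.36×(T − 3.74)
1100.4(57.6 − T) = 2383.6(T − 3.74)
3484 T = 72300  ⇒  T ≈ 20.75 °C

T_f ≈ 20.8 °C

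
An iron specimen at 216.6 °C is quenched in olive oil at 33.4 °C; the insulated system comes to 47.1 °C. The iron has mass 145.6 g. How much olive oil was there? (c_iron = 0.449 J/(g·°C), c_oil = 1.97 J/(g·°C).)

m ≈ 411 g

Taking heat into each body as positive, Σ m c ΔT = 0:
145.6·0.449·(47.1 − 216.6) + m·1.97·(47.1 − 33.4) = 0
26.99 m = 11081
m = 11081/26.99 ≈ 410.6 g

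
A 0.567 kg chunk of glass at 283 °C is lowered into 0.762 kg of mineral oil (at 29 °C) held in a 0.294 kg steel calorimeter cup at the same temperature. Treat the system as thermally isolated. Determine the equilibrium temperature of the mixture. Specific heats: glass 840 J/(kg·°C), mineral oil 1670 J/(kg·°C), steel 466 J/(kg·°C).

Setting the total heat transfer to zero:
0.567×840×(T − 283) + 0.762×1670×(T − 29) + 0.294×466×(T − 29) = 0
1885.8 T = 175664
T = 175664 / 1885.8 = 93.1 °C

T_f ≈ 93.1 °C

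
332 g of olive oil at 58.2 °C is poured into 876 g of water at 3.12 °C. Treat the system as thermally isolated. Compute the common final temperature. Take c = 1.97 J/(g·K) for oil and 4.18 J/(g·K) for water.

T_f ≈ 11.5 °C

Taking heat into each body as positive, Σ m c ΔT = 0:
332·1.97·(T − 58.2) + 876·4.18·(T − 3.12) = 0
654.04(T − 58.2) + 3661.7(T − 3.12) = 0
4315.7 T = 49490
T = 49490 / 4315.7 = 11.5 °C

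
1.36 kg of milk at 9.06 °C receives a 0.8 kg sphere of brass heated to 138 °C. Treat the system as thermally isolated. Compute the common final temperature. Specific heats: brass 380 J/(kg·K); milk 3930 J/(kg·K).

T_f ≈ 16.0 °C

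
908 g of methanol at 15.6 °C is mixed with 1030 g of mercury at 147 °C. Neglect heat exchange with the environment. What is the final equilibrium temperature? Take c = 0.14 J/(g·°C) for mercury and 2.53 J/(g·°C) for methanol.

T_f ≈ 23.4 °C

|Q_mercury| = |Q_methanol|:
1030*0.14*(147 − T) = 908*2.53*(T − 15.6)
144.2(147 − T) = 2297.2(T − 15.6)
2441.4 T = 57034  ⇒  T ≈ 23.36 °C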